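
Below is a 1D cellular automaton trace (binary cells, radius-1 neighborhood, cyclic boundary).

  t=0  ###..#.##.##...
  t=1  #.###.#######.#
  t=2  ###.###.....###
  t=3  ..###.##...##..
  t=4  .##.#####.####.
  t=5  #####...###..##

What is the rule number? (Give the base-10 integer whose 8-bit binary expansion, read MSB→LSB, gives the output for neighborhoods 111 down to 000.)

  ### -> .   bit 7 = 0  t=0,i=1
  ##. -> #   bit 6 = 1  t=0,i=2
  #.# -> #   bit 5 = 1  t=0,i=6
  #.. -> #   bit 4 = 1  t=0,i=3
  .## -> #   bit 3 = 1  t=0,i=0
  .#. -> .   bit 2 = 0  t=0,i=5
  ..# -> #   bit 1 = 1  t=0,i=4
  ... -> .   bit 0 = 0  t=0,i=13
  bits 01111010 = 122

122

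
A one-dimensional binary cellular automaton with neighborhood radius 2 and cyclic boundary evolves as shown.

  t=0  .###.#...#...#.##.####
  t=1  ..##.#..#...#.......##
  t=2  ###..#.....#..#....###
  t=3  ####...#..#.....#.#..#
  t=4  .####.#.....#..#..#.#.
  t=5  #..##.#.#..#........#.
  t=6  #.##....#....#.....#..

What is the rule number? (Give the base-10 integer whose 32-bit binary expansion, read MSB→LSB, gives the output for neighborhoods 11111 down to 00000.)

4078522444

  nb #####: next=#  (t=2,i=0, bit31=1)
  nb ####.: next=#  (t=0,i=20, bit30=1)
  nb ###.#: next=#  (t=0,i=3, bit29=1)
  nb ###..: next=#  (t=2,i=2, bit28=1)
  nb ##.##: next=.  (t=0,i=0, bit27=0)
  nb ##.#.: next=.  (t=0,i=4, bit26=0)
  nb ##..#: next=#  (t=1,i=0, bit25=1)
  nb ##...: next=#  (t=3,i=4, bit24=1)
  nb #.###: next=.  (t=0,i=1, bit23=0)
  nb #.##.: next=.  (t=0,i=15, bit22=0)
  nb #.#.#: next=.  (t=5,i=6, bit21=0)
  nb #.#..: next=#  (t=0,i=5, bit20=1)
  nb #..##: next=#  (t=1,i=1, bit19=1)
  nb #..#.: next=.  (t=1,i=7, bit18=0)
  nb #...#: next=.  (t=0,i=7, bit17=0)
  nb #....: next=#  (t=1,i=14, bit16=1)
  nb .####: next=.  (t=0,i=19, bit15=0)
  nb .###.: next=#  (t=0,i=2, bit14=1)
  nb .##.#: next=.  (t=0,i=16, bit13=0)
  nb .##..: next=#  (t=1,i=21, bit12=1)
  nb .#.##: next=.  (t=0,i=14, bit11=0)
  nb .#.#.: next=.  (t=3,i=17, bit10=0)
  nb .#..#: next=.  (t=1,i=6, bit9=0)
  nb .#...: next=.  (t=0,i=6, bit8=0)
  nb ..###: next=.  (t=2,i=19, bit7=0)
  nb ..##.: next=#  (t=1,i=2, bit6=1)
  nb ..#.#: next=.  (t=0,i=13, bit5=0)
  nb ..#..: next=.  (t=0,i=9, bit4=0)
  nb ...##: next=#  (t=1,i=19, bit3=1)
  nb ...#.: next=#  (t=0,i=8, bit2=1)
  nb ....#: next=.  (t=1,i=18, bit1=0)
  nb .....: next=.  (t=1,i=15, bit0=0)
  bits 11110011000110010101000001001100 = 4078522444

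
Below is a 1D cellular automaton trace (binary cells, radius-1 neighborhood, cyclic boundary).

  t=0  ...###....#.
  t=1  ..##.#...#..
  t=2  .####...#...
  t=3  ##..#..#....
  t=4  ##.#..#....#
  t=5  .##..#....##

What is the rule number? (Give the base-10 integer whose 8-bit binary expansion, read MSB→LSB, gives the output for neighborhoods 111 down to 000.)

106

  ### -> .   bit 7 = 0  t=0,i=4
  ##. -> #   bit 6 = 1  t=0,i=5
  #.# -> #   bit 5 = 1  t=1,i=4
  #.. -> .   bit 4 = 0  t=0,i=6
  .## -> #   bit 3 = 1  t=0,i=3
  .#. -> .   bit 2 = 0  t=0,i=10
  ..# -> #   bit 1 = 1  t=0,i=2
  ... -> .   bit 0 = 0  t=0,i=0
  bits 01101010 = 106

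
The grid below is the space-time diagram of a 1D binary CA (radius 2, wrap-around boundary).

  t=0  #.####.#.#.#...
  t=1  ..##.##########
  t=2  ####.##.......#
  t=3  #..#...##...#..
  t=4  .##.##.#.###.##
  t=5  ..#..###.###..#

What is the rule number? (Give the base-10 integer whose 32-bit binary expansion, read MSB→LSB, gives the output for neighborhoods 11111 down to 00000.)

  [31] ##### => .  t=1,i=7
  [30] ####. => .  t=0,i=4
  [29] ###.# => #  t=0,i=5
  [28] ###.. => #  t=1,i=14
  [27] ##.## => .  t=1,i=4
  [26] ##.#. => #  t=0,i=6
  [25] ##..# => #  t=1,i=0
  [24] ##... => #  t=2,i=7
  [23] #.### => #  t=0,i=2
  [22] #.##. => .  t=2,i=5
  [21] #.#.# => #  t=0,i=7
  [20] #.#.. => #  t=0,i=11
  [19] #..## => #  t=1,i=1
  [18] #..#. => #  t=3,i=2
  [17] #...# => #  t=0,i=13
  [16] #.... => #  t=2,i=8
  [15] .#### => #  t=0,i=3
  [14] .###. => #  t=4,i=10
  [13] .##.# => #  t=1,i=3
  [12] .##.. => .  t=2,i=6
  [11] .#.## => .  t=0,i=1
  [10] .#.#. => #  t=0,i=8
  [9] .#..# => #  t=3,i=1
  [8] .#... => #  t=0,i=12
  [7] ..### => .  t=2,i=14
  [6] ..##. => #  t=1,i=2
  [5] ..#.# => .  t=0,i=0
  [4] ..#.. => .  t=3,i=0
  [3] ...## => .  t=2,i=13
  [2] ...#. => #  t=0,i=14
  [1] ....# => #  t=2,i=12
  [0] ..... => .  t=2,i=9
  bits 00110111101111111110011101000110 = 935323462

935323462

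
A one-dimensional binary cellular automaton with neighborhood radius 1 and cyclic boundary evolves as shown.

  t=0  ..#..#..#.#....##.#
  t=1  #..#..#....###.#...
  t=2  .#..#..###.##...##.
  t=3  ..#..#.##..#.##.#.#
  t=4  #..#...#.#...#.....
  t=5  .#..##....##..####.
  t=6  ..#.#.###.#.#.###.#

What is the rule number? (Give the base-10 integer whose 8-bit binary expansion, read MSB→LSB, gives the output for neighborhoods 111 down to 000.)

  ###|#  b7=1 t=1,i=12
  ##.|.  b6=0 t=0,i=16
  #.#|.  b5=0 t=0,i=9
  #..|#  b4=1 t=0,i=0
  .##|#  b3=1 t=0,i=15
  .#.|.  b2=0 t=0,i=2
  ..#|.  b1=0 t=0,i=1
  ...|#  b0=1 t=0,i=12
  bits 10011001 = 153

153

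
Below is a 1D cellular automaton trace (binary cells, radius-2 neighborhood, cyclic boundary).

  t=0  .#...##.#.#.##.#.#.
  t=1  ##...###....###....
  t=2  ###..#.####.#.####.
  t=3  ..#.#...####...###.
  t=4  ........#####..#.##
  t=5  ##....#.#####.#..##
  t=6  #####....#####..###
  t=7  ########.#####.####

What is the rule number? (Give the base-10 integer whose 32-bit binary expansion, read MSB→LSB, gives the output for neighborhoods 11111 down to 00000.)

4115509458

  #####|#  b31=1 t=4,i=10
  ####.|#  b30=1 t=2,i=9
  ###.#|#  b29=1 t=2,i=10
  ###..|#  b28=1 t=1,i=7
  ##.##|.  b27=0 t=2,i=18
  ##.#.|#  b26=1 t=0,i=7
  ##..#|.  b25=0 t=2,i=3
  ##...|#  b24=1 t=1,i=2
  #.###|.  b23=0 t=2,i=0
  #.##.|#  b22=1 t=0,i=12
  #.#.#|.  b21=0 t=0,i=8
  #.#..|.  b20=0 t=0,i=17
  #..##|#  b19=1 t=5,i=16
  #..#.|#  b18=1 t=0,i=0
  #...#|.  b17=0 t=0,i=3
  #....|#  b16=1 t=1,i=9
  .####|#  b15=1 t=2,i=8
  .###.|.  b14=0 t=1,i=6
  .##.#|#  b13=1 t=0,i=6
  .##..|#  b12=1 t=1,i=1
  .#.##|.  b11=0 t=0,i=11
  .#.#.|.  b10=0 t=0,i=9
  .#..#|.  b9=0 t=0,i=18
  .#...|.  b8=0 t=0,i=2
  ..###|#  b7=1 t=1,i=5
  ..##.|#  b6=1 t=0,i=5
  ..#.#|.  b5=0 t=2,i=5
  ..#..|#  b4=1 t=0,i=1
  ...##|.  b3=0 t=0,i=4
  ...#.|.  b2=0 t=3,i=1
  ....#|#  b1=1 t=1,i=10
  .....|.  b0=0 t=4,i=2
  bits 11110101010011011011000011010010 = 4115509458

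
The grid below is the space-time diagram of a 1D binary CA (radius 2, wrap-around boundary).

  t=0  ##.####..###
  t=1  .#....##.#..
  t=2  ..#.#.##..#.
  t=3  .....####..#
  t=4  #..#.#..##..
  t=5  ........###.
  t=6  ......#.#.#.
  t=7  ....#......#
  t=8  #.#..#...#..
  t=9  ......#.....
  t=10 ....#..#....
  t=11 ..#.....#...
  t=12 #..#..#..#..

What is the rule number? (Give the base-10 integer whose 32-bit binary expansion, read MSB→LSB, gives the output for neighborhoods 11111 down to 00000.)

843069890

  ##### -> .   bit 31 = 0  t=0,i=11
  ####. -> .   bit 30 = 0  t=0,i=0
  ###.# -> #   bit 29 = 1  t=0,i=1
  ###.. -> #   bit 28 = 1  t=0,i=6
  ##.## -> .   bit 27 = 0  t=0,i=2
  ##.#. -> .   bit 26 = 0  t=1,i=8
  ##..# -> #   bit 25 = 1  t=0,i=7
  ##... -> .   bit 24 = 0  t=5,i=11
  #.### -> .   bit 23 = 0  t=0,i=3
  #.##. -> #   bit 22 = 1  t=2,i=6
  #.#.# -> .   bit 21 = 0  t=2,i=4
  #.#.. -> .   bit 20 = 0  t=1,i=9
  #..## -> .   bit 19 = 0  t=0,i=8
  #..#. -> .   bit 18 = 0  t=2,i=9
  #...# -> .   bit 17 = 0  t=1,i=11
  #.... -> .   bit 16 = 0  t=1,i=3
  .#### -> .   bit 15 = 0  t=0,i=4
  .###. -> .   bit 14 = 0  t=5,i=9
  .##.# -> #   bit 13 = 1  t=1,i=7
  .##.. -> #   bit 12 = 1  t=2,i=7
  .#.## -> #   bit 11 = 1  t=2,i=5
  .#.#. -> .   bit 10 = 0  t=2,i=3
  .#..# -> .   bit 9 = 0  t=4,i=1
  .#... -> #   bit 8 = 1  t=1,i=2
  ..### -> #   bit 7 = 1  t=0,i=9
  ..##. -> #   bit 6 = 1  t=1,i=6
  ..#.# -> .   bit 5 = 0  t=2,i=2
  ..#.. -> .   bit 4 = 0  t=1,i=1
  ...## -> .   bit 3 = 0  t=1,i=5
  ...#. -> .   bit 2 = 0  t=1,i=0
  ....# -> #   bit 1 = 1  t=1,i=4
  ..... -> .   bit 0 = 0  t=3,i=2
  bits 00110010010000000011100111000010 = 843069890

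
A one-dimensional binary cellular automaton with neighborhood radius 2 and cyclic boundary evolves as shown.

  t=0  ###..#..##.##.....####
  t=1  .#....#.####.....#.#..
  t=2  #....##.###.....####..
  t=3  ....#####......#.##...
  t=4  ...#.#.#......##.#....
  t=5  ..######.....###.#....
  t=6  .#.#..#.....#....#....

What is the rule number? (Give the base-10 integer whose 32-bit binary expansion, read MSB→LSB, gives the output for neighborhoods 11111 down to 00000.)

  ##### -> .   bit 31 = 0  t=0,i=0
  ####. -> #   bit 30 = 1  t=0,i=1
  ###.# -> .   bit 29 = 0  t=5,i=15
  ###.. -> .   bit 28 = 0  t=0,i=2
  ##.## -> #   bit 27 = 1  t=0,i=10
  ##.#. -> .   bit 26 = 0  t=4,i=16
  ##..# -> .   bit 25 = 0  t=0,i=3
  ##... -> .   bit 24 = 0  t=0,i=13
  #.### -> #   bit 23 = 1  t=1,i=8
  #.##. -> #   bit 22 = 1  t=0,i=11
  #.#.# -> #   bit 21 = 1  t=4,i=5
  #.#.. -> #   bit 20 = 1  t=1,i=19
  #..## -> .   bit 19 = 0  t=0,i=7
  #..#. -> .   bit 18 = 0  t=0,i=4
  #...# -> .   bit 17 = 0  t=1,i=21
  #.... -> .   bit 16 = 0  t=0,i=14
  .#### -> #   bit 15 = 1  t=0,i=19
  .###. -> .   bit 14 = 0  t=2,i=9
  .##.# -> #   bit 13 = 1  t=0,i=9
  .##.. -> .   bit 12 = 0  t=0,i=12
  .#.## -> .   bit 11 = 0  t=1,i=7
  .#.#. -> #   bit 10 = 1  t=1,i=18
  .#..# -> #   bit 9 = 1  t=0,i=6
  .#... -> .   bit 8 = 0  t=1,i=2
  ..### -> .   bit 7 = 0  t=0,i=18
  ..##. -> #   bit 6 = 1  t=0,i=8
  ..#.# -> #   bit 5 = 1  t=1,i=6
  ..#.. -> .   bit 4 = 0  t=0,i=5
  ...## -> #   bit 3 = 1  t=0,i=17
  ...#. -> #   bit 2 = 1  t=1,i=0
  ....# -> .   bit 1 = 0  t=0,i=16
  ..... -> .   bit 0 = 0  t=0,i=15
  bits 01001000111100001010011001101100 = 1223730796

1223730796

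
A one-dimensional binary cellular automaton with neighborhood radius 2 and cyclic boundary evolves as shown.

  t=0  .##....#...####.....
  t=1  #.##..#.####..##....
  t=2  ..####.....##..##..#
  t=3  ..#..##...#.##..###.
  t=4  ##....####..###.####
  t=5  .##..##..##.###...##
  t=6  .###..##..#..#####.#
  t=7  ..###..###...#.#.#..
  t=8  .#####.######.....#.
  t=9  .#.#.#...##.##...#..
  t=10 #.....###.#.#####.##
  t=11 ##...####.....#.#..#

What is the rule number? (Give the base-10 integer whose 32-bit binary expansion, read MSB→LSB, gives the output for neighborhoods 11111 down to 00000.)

3007738252

  #####|#  b31=1 t=4,i=18
  ####.|.  b30=0 t=0,i=13
  ###.#|#  b29=1 t=4,i=14
  ###..|#  b28=1 t=0,i=14
  ##.##|.  b27=0 t=4,i=15
  ##.#.|.  b26=0 t=6,i=18
  ##..#|#  b25=1 t=1,i=4
  ##...|#  b24=1 t=0,i=3
  #.###|.  b23=0 t=1,i=8
  #.##.|#  b22=1 t=1,i=2
  #.#.#|.  b21=0 t=6,i=19
  #.#..|.  b20=0 t=7,i=17
  #..##|.  b19=0 t=1,i=13
  #..#.|#  b18=1 t=1,i=5
  #...#|#  b17=1 t=0,i=9
  #....|.  b16=0 t=0,i=4
  .####|.  b15=0 t=0,i=12
  .###.|#  b14=1 t=3,i=17
  .##.#|#  b13=1 t=5,i=10
  .##..|#  b12=1 t=0,i=2
  .#.##|.  b11=0 t=1,i=1
  .#.#.|.  b10=0 t=7,i=14
  .#..#|.  b9=0 t=2,i=0
  .#...|#  b8=1 t=0,i=8
  ..###|#  b7=1 t=0,i=11
  ..##.|.  b6=0 t=0,i=1
  ..#.#|.  b5=0 t=1,i=0
  ..#..|.  b4=0 t=0,i=7
  ...##|#  b3=1 t=0,i=0
  ...#.|#  b2=1 t=0,i=6
  ....#|.  b1=0 t=0,i=5
  .....|.  b0=0 t=0,i=17
  bits 10110011010001100111000110001100 = 3007738252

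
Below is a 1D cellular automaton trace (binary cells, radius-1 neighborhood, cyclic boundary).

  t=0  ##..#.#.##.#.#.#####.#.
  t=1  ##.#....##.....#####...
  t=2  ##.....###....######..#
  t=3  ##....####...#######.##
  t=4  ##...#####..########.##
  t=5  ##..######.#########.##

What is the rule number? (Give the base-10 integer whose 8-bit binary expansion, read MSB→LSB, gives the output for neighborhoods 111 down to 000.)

202

  [7] ### => #  t=0,i=16
  [6] ##. => #  t=0,i=1
  [5] #.# => .  t=0,i=5
  [4] #.. => .  t=0,i=2
  [3] .## => #  t=0,i=0
  [2] .#. => .  t=0,i=4
  [1] ..# => #  t=0,i=3
  [0] ... => .  t=1,i=5
  bits 11001010 = 202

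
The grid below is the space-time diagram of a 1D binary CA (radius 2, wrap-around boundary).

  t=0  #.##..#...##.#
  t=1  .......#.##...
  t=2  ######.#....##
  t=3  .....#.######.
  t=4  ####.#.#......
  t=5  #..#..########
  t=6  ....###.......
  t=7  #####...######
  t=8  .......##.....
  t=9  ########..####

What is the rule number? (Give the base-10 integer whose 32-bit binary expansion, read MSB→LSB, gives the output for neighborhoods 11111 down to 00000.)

546899947

  #####|.  b31=0 t=2,i=0
  ####.|.  b30=0 t=2,i=4
  ###.#|#  b29=1 t=2,i=5
  ###..|.  b28=0 t=3,i=12
  ##.##|.  b27=0 t=0,i=1
  ##.#.|.  b26=0 t=2,i=6
  ##..#|.  b25=0 t=0,i=4
  ##...|.  b24=0 t=1,i=11
  #.###|#  b23=1 t=3,i=7
  #.##.|.  b22=0 t=0,i=2
  #.#.#|.  b21=0 t=4,i=5
  #.#..|#  b20=1 t=2,i=7
  #..##|#  b19=1 t=5,i=5
  #..#.|.  b18=0 t=0,i=5
  #...#|.  b17=0 t=0,i=8
  #....|#  b16=1 t=1,i=12
  .####|.  b15=0 t=2,i=13
  .###.|.  b14=0 t=6,i=5
  .##.#|.  b13=0 t=0,i=0
  .##..|.  b12=0 t=0,i=3
  .#.##|.  b11=0 t=1,i=8
  .#.#.|#  b10=1 t=4,i=6
  .#..#|#  b9=1 t=5,i=4
  .#...|#  b8=1 t=0,i=7
  ..###|#  b7=1 t=2,i=12
  ..##.|#  b6=1 t=0,i=10
  ..#.#|#  b5=1 t=1,i=7
  ..#..|.  b4=0 t=0,i=6
  ...##|#  b3=1 t=0,i=9
  ...#.|.  b2=0 t=1,i=6
  ....#|#  b1=1 t=1,i=5
  .....|#  b0=1 t=1,i=0
  bits 00100000100110010000011111101011 = 546899947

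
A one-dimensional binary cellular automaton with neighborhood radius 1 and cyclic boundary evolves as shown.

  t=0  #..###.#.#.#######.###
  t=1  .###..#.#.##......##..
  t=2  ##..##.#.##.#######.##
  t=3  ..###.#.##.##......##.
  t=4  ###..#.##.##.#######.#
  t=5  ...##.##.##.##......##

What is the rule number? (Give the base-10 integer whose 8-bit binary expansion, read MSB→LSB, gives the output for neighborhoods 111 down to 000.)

59

  [7] ### => .  t=0,i=4
  [6] ##. => .  t=0,i=0
  [5] #.# => #  t=0,i=6
  [4] #.. => #  t=0,i=1
  [3] .## => #  t=0,i=3
  [2] .#. => .  t=0,i=7
  [1] ..# => #  t=0,i=2
  [0] ... => #  t=1,i=13
  bits 00111011 = 59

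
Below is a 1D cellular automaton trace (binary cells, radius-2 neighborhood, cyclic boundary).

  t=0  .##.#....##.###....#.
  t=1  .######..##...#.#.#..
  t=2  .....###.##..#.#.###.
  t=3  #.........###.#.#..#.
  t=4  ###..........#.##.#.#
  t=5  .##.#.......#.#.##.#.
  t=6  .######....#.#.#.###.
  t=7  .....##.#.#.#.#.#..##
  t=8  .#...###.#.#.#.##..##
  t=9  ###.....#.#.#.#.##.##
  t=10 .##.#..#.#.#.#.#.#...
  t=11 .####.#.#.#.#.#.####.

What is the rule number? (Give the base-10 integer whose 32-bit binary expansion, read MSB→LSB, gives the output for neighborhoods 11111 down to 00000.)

1444232516

  ##### -> .   bit 31 = 0  t=1,i=3
  ####. -> #   bit 30 = 1  t=1,i=5
  ###.# -> .   bit 29 = 0  t=2,i=7
  ###.. -> #   bit 28 = 1  t=0,i=14
  ##.## -> .   bit 27 = 0  t=0,i=11
  ##.#. -> #   bit 26 = 1  t=0,i=3
  ##..# -> #   bit 25 = 1  t=1,i=7
  ##... -> .   bit 24 = 0  t=0,i=15
  #.### -> .   bit 23 = 0  t=0,i=12
  #.##. -> .   bit 22 = 0  t=2,i=9
  #.#.# -> .   bit 21 = 0  t=1,i=16
  #.#.. -> #   bit 20 = 1  t=0,i=4
  #..## -> .   bit 19 = 0  t=0,i=0
  #..#. -> #   bit 18 = 1  t=2,i=12
  #...# -> .   bit 17 = 0  t=1,i=12
  #.... -> #   bit 16 = 1  t=0,i=6
  .#### -> .   bit 15 = 0  t=1,i=2
  .###. -> .   bit 14 = 0  t=0,i=13
  .##.# -> #   bit 13 = 1  t=0,i=2
  .##.. -> #   bit 12 = 1  t=1,i=10
  .#.## -> #   bit 11 = 1  t=2,i=16
  .#.#. -> #   bit 10 = 1  t=1,i=15
  .#..# -> .   bit 9 = 0  t=0,i=20
  .#... -> #   bit 8 = 1  t=0,i=5
  ..### -> .   bit 7 = 0  t=1,i=1
  ..##. -> #   bit 6 = 1  t=0,i=1
  ..#.# -> .   bit 5 = 0  t=1,i=14
  ..#.. -> .   bit 4 = 0  t=0,i=19
  ...## -> .   bit 3 = 0  t=0,i=8
  ...#. -> #   bit 2 = 1  t=0,i=18
  ....# -> .   bit 1 = 0  t=0,i=7
  ..... -> .   bit 0 = 0  t=2,i=1
  bits 01010110000101010011110101000100 = 1444232516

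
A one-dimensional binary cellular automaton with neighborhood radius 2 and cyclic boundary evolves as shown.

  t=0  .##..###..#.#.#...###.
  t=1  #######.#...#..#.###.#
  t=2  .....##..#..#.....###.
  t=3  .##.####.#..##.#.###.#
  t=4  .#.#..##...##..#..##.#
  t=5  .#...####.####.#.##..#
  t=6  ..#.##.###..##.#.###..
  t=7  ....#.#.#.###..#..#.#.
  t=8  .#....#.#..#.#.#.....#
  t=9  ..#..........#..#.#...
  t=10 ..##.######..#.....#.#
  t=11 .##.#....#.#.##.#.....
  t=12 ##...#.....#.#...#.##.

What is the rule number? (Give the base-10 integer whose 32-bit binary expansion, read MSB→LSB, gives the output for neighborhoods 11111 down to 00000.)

1801998809

  nb #####: next=.  (t=1,i=1, bit31=0)
  nb ####.: next=#  (t=1,i=5, bit30=1)
  nb ###.#: next=#  (t=1,i=6, bit29=1)
  nb ###..: next=.  (t=0,i=7, bit28=0)
  nb ##.##: next=#  (t=1,i=20, bit27=1)
  nb ##.#.: next=.  (t=1,i=7, bit26=0)
  nb ##..#: next=#  (t=0,i=3, bit25=1)
  nb ##...: next=#  (t=2,i=21, bit24=1)
  nb #.###: next=.  (t=1,i=17, bit23=0)
  nb #.##.: next=#  (t=3,i=1, bit22=1)
  nb #.#.#: next=#  (t=0,i=12, bit21=1)
  nb #.#..: next=.  (t=0,i=14, bit20=0)
  nb #..##: next=#  (t=0,i=0, bit19=1)
  nb #..#.: next=.  (t=0,i=9, bit18=0)
  nb #...#: next=.  (t=0,i=16, bit17=0)
  nb #....: next=.  (t=2,i=0, bit16=0)
  nb .####: next=.  (t=1,i=0, bit15=0)
  nb .###.: next=#  (t=0,i=6, bit14=1)
  nb .##.#: next=.  (t=3,i=2, bit13=0)
  nb .##..: next=#  (t=0,i=2, bit12=1)
  nb .#.##: next=.  (t=1,i=16, bit11=0)
  nb .#.#.: next=.  (t=0,i=11, bit10=0)
  nb .#..#: next=.  (t=1,i=13, bit9=0)
  nb .#...: next=#  (t=0,i=15, bit8=1)
  nb ..###: next=#  (t=0,i=5, bit7=1)
  nb ..##.: next=#  (t=0,i=1, bit6=1)
  nb ..#.#: next=.  (t=0,i=10, bit5=0)
  nb ..#..: next=#  (t=1,i=12, bit4=1)
  nb ...##: next=#  (t=0,i=17, bit3=1)
  nb ...#.: next=.  (t=1,i=11, bit2=0)
  nb ....#: next=.  (t=2,i=3, bit1=0)
  nb .....: next=#  (t=2,i=1, bit0=1)
  bits 01101011011010000101000111011001 = 1801998809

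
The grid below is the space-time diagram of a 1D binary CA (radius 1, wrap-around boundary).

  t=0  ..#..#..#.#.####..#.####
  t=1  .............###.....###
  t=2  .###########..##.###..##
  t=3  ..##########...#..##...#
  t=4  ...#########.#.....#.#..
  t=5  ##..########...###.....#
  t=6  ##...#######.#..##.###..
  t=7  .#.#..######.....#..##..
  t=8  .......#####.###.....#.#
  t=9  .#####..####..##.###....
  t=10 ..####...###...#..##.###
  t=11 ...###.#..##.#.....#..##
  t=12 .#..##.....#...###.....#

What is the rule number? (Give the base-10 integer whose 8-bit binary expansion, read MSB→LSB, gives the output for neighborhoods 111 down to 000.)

193

  [7] ### => #  t=0,i=13
  [6] ##. => #  t=0,i=15
  [5] #.# => .  t=0,i=9
  [4] #.. => .  t=0,i=0
  [3] .## => .  t=0,i=12
  [2] .#. => .  t=0,i=2
  [1] ..# => .  t=0,i=1
  [0] ... => #  t=1,i=1
  bits 11000001 = 193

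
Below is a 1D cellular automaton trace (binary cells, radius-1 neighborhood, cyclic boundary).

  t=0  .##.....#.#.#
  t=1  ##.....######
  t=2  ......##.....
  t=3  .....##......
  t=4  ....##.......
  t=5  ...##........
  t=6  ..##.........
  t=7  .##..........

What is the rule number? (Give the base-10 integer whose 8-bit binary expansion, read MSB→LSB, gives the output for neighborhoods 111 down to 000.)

46

  nb ###: next=.  (t=1,i=0, bit7=0)
  nb ##.: next=.  (t=0,i=2, bit6=0)
  nb #.#: next=#  (t=0,i=0, bit5=1)
  nb #..: next=.  (t=0,i=3, bit4=0)
  nb .##: next=#  (t=0,i=1, bit3=1)
  nb .#.: next=#  (t=0,i=8, bit2=1)
  nb ..#: next=#  (t=0,i=7, bit1=1)
  nb ...: next=.  (t=0,i=4, bit0=0)
  bits 00101110 = 46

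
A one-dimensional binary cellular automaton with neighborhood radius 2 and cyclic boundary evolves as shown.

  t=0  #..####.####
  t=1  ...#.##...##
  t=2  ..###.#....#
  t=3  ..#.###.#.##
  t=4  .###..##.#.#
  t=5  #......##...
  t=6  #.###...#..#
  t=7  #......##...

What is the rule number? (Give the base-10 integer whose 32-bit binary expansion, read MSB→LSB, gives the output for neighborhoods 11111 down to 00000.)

  nb #####: next=#  (t=0,i=10, bit31=1)
  nb ####.: next=#  (t=0,i=5, bit30=1)
  nb ###.#: next=#  (t=0,i=6, bit29=1)
  nb ###..: next=.  (t=0,i=0, bit28=0)
  nb ##.##: next=.  (t=0,i=7, bit27=0)
  nb ##.#.: next=#  (t=2,i=5, bit26=1)
  nb ##..#: next=.  (t=0,i=1, bit25=0)
  nb ##...: next=.  (t=1,i=0, bit24=0)
  nb #.###: next=.  (t=0,i=8, bit23=0)
  nb #.##.: next=.  (t=1,i=5, bit22=0)
  nb #.#.#: next=.  (t=3,i=8, bit21=0)
  nb #.#..: next=#  (t=2,i=6, bit20=1)
  nb #..##: next=.  (t=0,i=2, bit19=0)
  nb #..#.: next=#  (t=3,i=1, bit18=1)
  nb #...#: next=.  (t=1,i=1, bit17=0)
  nb #....: next=#  (t=2,i=8, bit16=1)
  nb .####: next=.  (t=0,i=4, bit15=0)
  nb .###.: next=.  (t=2,i=3, bit14=0)
  nb .##.#: next=#  (t=4,i=7, bit13=1)
  nb .##..: next=#  (t=1,i=6, bit12=1)
  nb .#.##: next=#  (t=1,i=4, bit11=1)
  nb .#.#.: next=.  (t=4,i=10, bit10=0)
  nb .#..#: next=.  (t=2,i=0, bit9=0)
  nb .#...: next=.  (t=2,i=7, bit8=0)
  nb ..###: next=#  (t=0,i=3, bit7=1)
  nb ..##.: next=.  (t=1,i=10, bit6=0)
  nb ..#.#: next=#  (t=1,i=3, bit5=1)
  nb ..#..: next=#  (t=2,i=11, bit4=1)
  nb ...##: next=.  (t=1,i=9, bit3=0)
  nb ...#.: next=#  (t=1,i=2, bit2=1)
  nb ....#: next=.  (t=2,i=9, bit1=0)
  nb .....: next=#  (t=5,i=3, bit0=1)
  bits 11100100000101010011100010110101 = 3826596021

3826596021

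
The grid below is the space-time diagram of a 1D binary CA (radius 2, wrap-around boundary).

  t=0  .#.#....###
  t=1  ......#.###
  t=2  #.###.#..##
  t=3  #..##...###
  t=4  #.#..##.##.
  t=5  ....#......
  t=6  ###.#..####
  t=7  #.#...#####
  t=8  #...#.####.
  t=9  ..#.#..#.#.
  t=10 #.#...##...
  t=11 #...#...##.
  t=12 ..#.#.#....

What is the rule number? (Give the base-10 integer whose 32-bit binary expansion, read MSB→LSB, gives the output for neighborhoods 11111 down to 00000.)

  ##### -> #   bit 31 = 1  t=6,i=0
  ####. -> .   bit 30 = 0  t=3,i=10
  ###.# -> #   bit 29 = 1  t=0,i=10
  ###.. -> #   bit 28 = 1  t=1,i=10
  ##.## -> .   bit 27 = 0  t=2,i=1
  ##.#. -> .   bit 26 = 0  t=0,i=0
  ##..# -> .   bit 25 = 0  t=3,i=1
  ##... -> #   bit 24 = 1  t=1,i=0
  #.### -> .   bit 23 = 0  t=1,i=8
  #.##. -> .   bit 22 = 0  t=4,i=8
  #.#.# -> .   bit 21 = 0  t=0,i=1
  #.#.. -> .   bit 20 = 0  t=0,i=3
  #..## -> #   bit 19 = 1  t=2,i=8
  #..#. -> #   bit 18 = 1  t=9,i=6
  #...# -> #   bit 17 = 1  t=3,i=6
  #.... -> .   bit 16 = 0  t=0,i=5
  .#### -> #   bit 15 = 1  t=3,i=9
  .###. -> #   bit 14 = 1  t=0,i=9
  .##.# -> .   bit 13 = 0  t=4,i=6
  .##.. -> .   bit 12 = 0  t=3,i=4
  .#.## -> .   bit 11 = 0  t=1,i=7
  .#.#. -> .   bit 10 = 0  t=0,i=2
  .#..# -> .   bit 9 = 0  t=2,i=7
  .#... -> .   bit 8 = 0  t=0,i=4
  ..### -> #   bit 7 = 1  t=0,i=8
  ..##. -> .   bit 6 = 0  t=3,i=3
  ..#.# -> #   bit 5 = 1  t=1,i=6
  ..#.. -> #   bit 4 = 1  t=5,i=4
  ...## -> .   bit 3 = 0  t=0,i=7
  ...#. -> .   bit 2 = 0  t=1,i=5
  ....# -> #   bit 1 = 1  t=0,i=6
  ..... -> #   bit 0 = 1  t=1,i=2
  bits 10110001000011101100000010110011 = 2970534067

2970534067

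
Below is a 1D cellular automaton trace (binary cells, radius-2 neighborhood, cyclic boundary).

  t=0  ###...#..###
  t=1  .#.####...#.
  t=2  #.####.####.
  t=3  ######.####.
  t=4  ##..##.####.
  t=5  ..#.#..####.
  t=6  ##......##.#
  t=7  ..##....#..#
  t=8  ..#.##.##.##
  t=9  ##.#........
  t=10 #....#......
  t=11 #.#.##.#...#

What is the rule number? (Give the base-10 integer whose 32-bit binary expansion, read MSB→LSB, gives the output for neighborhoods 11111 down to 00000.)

1671923796

  #####|.  b31=0 t=0,i=0
  ####.|#  b30=1 t=0,i=1
  ###.#|#  b29=1 t=2,i=5
  ###..|.  b28=0 t=0,i=2
  ##.##|.  b27=0 t=2,i=6
  ##.#.|.  b26=0 t=2,i=11
  ##..#|#  b25=1 t=4,i=2
  ##...|#  b24=1 t=0,i=3
  #.###|#  b23=1 t=1,i=3
  #.##.|.  b22=0 t=4,i=0
  #.#.#|#  b21=1 t=2,i=0
  #.#..|.  b20=0 t=5,i=4
  #..##|.  b19=0 t=0,i=8
  #..#.|#  b18=1 t=1,i=0
  #...#|#  b17=1 t=0,i=4
  #....|#  b16=1 t=6,i=3
  .####|#  b15=1 t=0,i=10
  .###.|.  b14=0 t=6,i=0
  .##.#|.  b13=0 t=4,i=5
  .##..|.  b12=0 t=4,i=1
  .#.##|#  b11=1 t=1,i=2
  .#.#.|.  b10=0 t=5,i=3
  .#..#|.  b9=0 t=0,i=7
  .#...|.  b8=0 t=9,i=4
  ..###|.  b7=0 t=0,i=9
  ..##.|#  b6=1 t=4,i=4
  ..#.#|.  b5=0 t=1,i=1
  ..#..|#  b4=1 t=0,i=6
  ...##|.  b3=0 t=6,i=7
  ...#.|#  b2=1 t=0,i=5
  ....#|.  b1=0 t=6,i=6
  .....|.  b0=0 t=6,i=4
  bits 01100011101001111000100001010100 = 1671923796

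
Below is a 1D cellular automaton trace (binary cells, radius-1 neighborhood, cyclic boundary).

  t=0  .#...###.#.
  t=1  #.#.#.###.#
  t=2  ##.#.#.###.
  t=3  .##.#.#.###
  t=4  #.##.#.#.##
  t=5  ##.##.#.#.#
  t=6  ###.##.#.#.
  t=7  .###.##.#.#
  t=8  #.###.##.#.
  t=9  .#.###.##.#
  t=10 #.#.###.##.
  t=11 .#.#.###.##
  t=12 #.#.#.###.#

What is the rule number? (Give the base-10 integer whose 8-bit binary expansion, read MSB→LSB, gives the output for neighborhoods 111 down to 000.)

242

  ###|#  b7=1 t=0,i=6
  ##.|#  b6=1 t=0,i=7
  #.#|#  b5=1 t=0,i=8
  #..|#  b4=1 t=0,i=2
  .##|.  b3=0 t=0,i=5
  .#.|.  b2=0 t=0,i=1
  ..#|#  b1=1 t=0,i=0
  ...|.  b0=0 t=0,i=3
  bits 11110010 = 242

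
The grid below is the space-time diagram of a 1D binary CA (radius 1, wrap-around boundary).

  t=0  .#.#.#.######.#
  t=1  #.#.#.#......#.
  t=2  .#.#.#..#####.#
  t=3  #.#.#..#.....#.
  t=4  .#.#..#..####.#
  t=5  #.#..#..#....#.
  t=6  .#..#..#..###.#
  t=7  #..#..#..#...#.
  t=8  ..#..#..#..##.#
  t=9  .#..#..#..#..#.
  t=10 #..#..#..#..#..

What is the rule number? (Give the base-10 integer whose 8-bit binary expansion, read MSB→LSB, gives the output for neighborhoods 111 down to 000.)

  ### -> .   bit 7 = 0  t=0,i=8
  ##. -> .   bit 6 = 0  t=0,i=12
  #.# -> #   bit 5 = 1  t=0,i=0
  #.. -> .   bit 4 = 0  t=1,i=7
  .## -> .   bit 3 = 0  t=0,i=7
  .#. -> .   bit 2 = 0  t=0,i=1
  ..# -> #   bit 1 = 1  t=1,i=12
  ... -> #   bit 0 = 1  t=1,i=8
  bits 00100011 = 35

35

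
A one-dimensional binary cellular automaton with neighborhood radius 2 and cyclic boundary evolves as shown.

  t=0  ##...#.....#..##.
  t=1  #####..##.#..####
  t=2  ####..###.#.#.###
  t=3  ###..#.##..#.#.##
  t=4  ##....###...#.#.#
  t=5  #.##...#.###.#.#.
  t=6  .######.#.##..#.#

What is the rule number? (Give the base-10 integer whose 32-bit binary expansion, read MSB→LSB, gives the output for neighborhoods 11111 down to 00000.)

3915119685

  ##### -> #   bit 31 = 1  t=1,i=0
  ####. -> #   bit 30 = 1  t=1,i=3
  ###.# -> #   bit 29 = 1  t=2,i=8
  ###.. -> .   bit 28 = 0  t=1,i=4
  ##.## -> #   bit 27 = 1  t=0,i=16
  ##.#. -> .   bit 26 = 0  t=1,i=9
  ##..# -> .   bit 25 = 0  t=1,i=5
  ##... -> #   bit 24 = 1  t=0,i=2
  #.### -> .   bit 23 = 0  t=2,i=14
  #.##. -> #   bit 22 = 1  t=0,i=0
  #.#.# -> .   bit 21 = 0  t=2,i=10
  #.#.. -> #   bit 20 = 1  t=1,i=10
  #..## -> #   bit 19 = 1  t=0,i=13
  #..#. -> .   bit 18 = 0  t=3,i=4
  #...# -> #   bit 17 = 1  t=0,i=3
  #.... -> #   bit 16 = 1  t=0,i=7
  .#### -> #   bit 15 = 1  t=1,i=14
  .###. -> #   bit 14 = 1  t=2,i=7
  .##.# -> #   bit 13 = 1  t=0,i=15
  .##.. -> #   bit 12 = 1  t=0,i=1
  .#.## -> #   bit 11 = 1  t=2,i=13
  .#.#. -> #   bit 10 = 1  t=2,i=11
  .#..# -> .   bit 9 = 0  t=0,i=12
  .#... -> .   bit 8 = 0  t=0,i=6
  ..### -> .   bit 7 = 0  t=1,i=13
  ..##. -> #   bit 6 = 1  t=0,i=14
  ..#.# -> .   bit 5 = 0  t=3,i=5
  ..#.. -> .   bit 4 = 0  t=0,i=5
  ...## -> .   bit 3 = 0  t=4,i=5
  ...#. -> #   bit 2 = 1  t=0,i=4
  ....# -> .   bit 1 = 0  t=0,i=9
  ..... -> #   bit 0 = 1  t=0,i=8
  bits 11101001010110111111110001000101 = 3915119685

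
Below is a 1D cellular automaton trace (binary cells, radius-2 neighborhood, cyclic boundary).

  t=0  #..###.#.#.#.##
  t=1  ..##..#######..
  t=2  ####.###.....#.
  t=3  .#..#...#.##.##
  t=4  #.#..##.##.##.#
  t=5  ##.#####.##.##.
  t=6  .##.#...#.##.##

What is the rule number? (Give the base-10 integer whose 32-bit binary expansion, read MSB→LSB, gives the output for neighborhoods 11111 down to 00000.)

  [31] ##### => .  t=1,i=8
  [30] ####. => .  t=1,i=11
  [29] ###.# => .  t=0,i=5
  [28] ###.. => .  t=0,i=0
  [27] ##.## => #  t=2,i=4
  [26] ##.#. => #  t=0,i=6
  [25] ##..# => .  t=0,i=1
  [24] ##... => #  t=1,i=13
  [23] #.### => .  t=0,i=13
  [22] #.##. => .  t=3,i=10
  [21] #.#.# => #  t=0,i=7
  [20] #.#.. => .  t=3,i=1
  [19] #..## => #  t=0,i=2
  [18] #..#. => .  t=3,i=3
  [17] #...# => #  t=3,i=6
  [16] #.... => .  t=1,i=14
  [15] .#### => #  t=1,i=7
  [14] .###. => .  t=0,i=4
  [13] .##.# => #  t=3,i=11
  [12] .##.. => #  t=1,i=3
  [11] .#.## => #  t=0,i=12
  [10] .#.#. => #  t=0,i=8
  [9] .#..# => #  t=3,i=2
  [8] .#... => #  t=3,i=5
  [7] ..### => #  t=0,i=3
  [6] ..##. => #  t=1,i=2
  [5] ..#.# => #  t=2,i=13
  [4] ..#.. => .  t=3,i=4
  [3] ...## => #  t=1,i=1
  [2] ...#. => .  t=2,i=12
  [1] ....# => #  t=1,i=0
  [0] ..... => #  t=2,i=10
  bits 00001101001010101011111111101011 = 220905451

220905451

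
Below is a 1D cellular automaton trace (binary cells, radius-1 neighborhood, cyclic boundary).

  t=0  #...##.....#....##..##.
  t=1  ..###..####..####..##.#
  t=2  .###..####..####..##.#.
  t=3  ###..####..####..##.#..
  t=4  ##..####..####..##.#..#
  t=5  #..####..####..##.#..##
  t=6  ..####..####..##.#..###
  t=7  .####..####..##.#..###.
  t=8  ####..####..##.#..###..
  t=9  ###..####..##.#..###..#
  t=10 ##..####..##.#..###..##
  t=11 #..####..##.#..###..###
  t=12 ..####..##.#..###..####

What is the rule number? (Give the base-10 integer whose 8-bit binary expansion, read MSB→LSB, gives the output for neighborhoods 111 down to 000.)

171

  ### -> #   bit 7 = 1  t=1,i=3
  ##. -> .   bit 6 = 0  t=0,i=5
  #.# -> #   bit 5 = 1  t=0,i=22
  #.. -> .   bit 4 = 0  t=0,i=1
  .## -> #   bit 3 = 1  t=0,i=4
  .#. -> .   bit 2 = 0  t=0,i=0
  ..# -> #   bit 1 = 1  t=0,i=3
  ... -> #   bit 0 = 1  t=0,i=2
  bits 10101011 = 171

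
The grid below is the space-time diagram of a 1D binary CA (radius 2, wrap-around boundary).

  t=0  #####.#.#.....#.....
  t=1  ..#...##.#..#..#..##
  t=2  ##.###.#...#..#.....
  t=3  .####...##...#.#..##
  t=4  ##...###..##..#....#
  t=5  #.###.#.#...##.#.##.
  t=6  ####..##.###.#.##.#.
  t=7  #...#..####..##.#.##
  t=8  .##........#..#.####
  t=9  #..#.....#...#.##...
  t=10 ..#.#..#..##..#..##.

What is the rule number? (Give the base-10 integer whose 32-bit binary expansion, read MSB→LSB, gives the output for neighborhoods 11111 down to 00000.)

2342939914

  [31] ##### => #  t=0,i=2
  [30] ####. => .  t=0,i=3
  [29] ###.# => .  t=0,i=4
  [28] ###.. => .  t=3,i=4
  [27] ##.## => #  t=2,i=2
  [26] ##.#. => .  t=0,i=5
  [25] ##..# => #  t=1,i=0
  [24] ##... => #  t=3,i=5
  [23] #.### => #  t=2,i=3
  [22] #.##. => .  t=5,i=17
  [21] #.#.# => #  t=0,i=6
  [20] #.#.. => .  t=0,i=8
  [19] #..## => .  t=1,i=17
  [18] #..#. => #  t=1,i=1
  [17] #...# => #  t=1,i=4
  [16] #.... => .  t=0,i=10
  [15] .#### => .  t=0,i=1
  [14] .###. => #  t=2,i=4
  [13] .##.# => #  t=1,i=7
  [12] .##.. => .  t=1,i=19
  [11] .#.## => #  t=5,i=1
  [10] .#.#. => #  t=0,i=7
  [9] .#..# => .  t=1,i=10
  [8] .#... => #  t=0,i=9
  [7] ..### => .  t=0,i=0
  [6] ..##. => .  t=1,i=6
  [5] ..#.# => .  t=3,i=13
  [4] ..#.. => .  t=0,i=14
  [3] ...## => #  t=0,i=19
  [2] ...#. => .  t=0,i=13
  [1] ....# => #  t=0,i=12
  [0] ..... => .  t=0,i=11
  bits 10001011101001100110110100001010 = 2342939914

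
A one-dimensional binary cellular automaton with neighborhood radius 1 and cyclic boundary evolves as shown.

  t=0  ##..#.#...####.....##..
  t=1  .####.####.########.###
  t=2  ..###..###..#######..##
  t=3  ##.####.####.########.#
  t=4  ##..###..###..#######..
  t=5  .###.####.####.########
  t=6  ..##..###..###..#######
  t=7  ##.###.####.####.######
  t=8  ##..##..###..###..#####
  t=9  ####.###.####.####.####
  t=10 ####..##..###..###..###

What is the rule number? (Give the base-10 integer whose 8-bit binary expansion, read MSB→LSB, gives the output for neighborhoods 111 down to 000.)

215

  [7] ### => #  t=0,i=11
  [6] ##. => #  t=0,i=1
  [5] #.# => .  t=0,i=5
  [4] #.. => #  t=0,i=2
  [3] .## => .  t=0,i=0
  [2] .#. => #  t=0,i=4
  [1] ..# => #  t=0,i=3
  [0] ... => #  t=0,i=8
  bits 11010111 = 215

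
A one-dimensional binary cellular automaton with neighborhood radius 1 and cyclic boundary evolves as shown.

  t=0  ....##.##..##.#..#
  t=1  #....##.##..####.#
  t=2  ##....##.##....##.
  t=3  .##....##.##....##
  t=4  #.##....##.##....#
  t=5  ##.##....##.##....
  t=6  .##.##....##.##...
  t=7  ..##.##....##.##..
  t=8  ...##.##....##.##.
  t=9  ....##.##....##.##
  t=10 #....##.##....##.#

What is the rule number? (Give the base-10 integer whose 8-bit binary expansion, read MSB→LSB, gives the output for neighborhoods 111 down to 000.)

  [7] ### => .  t=1,i=13
  [6] ##. => #  t=0,i=5
  [5] #.# => #  t=0,i=6
  [4] #.. => #  t=0,i=0
  [3] .## => .  t=0,i=4
  [2] .#. => #  t=0,i=14
  [1] ..# => .  t=0,i=3
  [0] ... => .  t=0,i=1
  bits 01110100 = 116

116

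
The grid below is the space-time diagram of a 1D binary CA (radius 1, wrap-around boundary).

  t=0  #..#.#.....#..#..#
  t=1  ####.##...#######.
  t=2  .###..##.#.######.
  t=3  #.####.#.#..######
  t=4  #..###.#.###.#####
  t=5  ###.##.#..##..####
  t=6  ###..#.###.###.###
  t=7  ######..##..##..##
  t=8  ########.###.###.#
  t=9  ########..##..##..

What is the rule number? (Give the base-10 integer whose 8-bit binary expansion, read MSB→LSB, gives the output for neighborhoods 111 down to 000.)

214

  ### -> #   bit 7 = 1  t=1,i=1
  ##. -> #   bit 6 = 1  t=0,i=0
  #.# -> .   bit 5 = 0  t=0,i=4
  #.. -> #   bit 4 = 1  t=0,i=1
  .## -> .   bit 3 = 0  t=0,i=17
  .#. -> #   bit 2 = 1  t=0,i=3
  ..# -> #   bit 1 = 1  t=0,i=2
  ... -> .   bit 0 = 0  t=0,i=7
  bits 11010110 = 214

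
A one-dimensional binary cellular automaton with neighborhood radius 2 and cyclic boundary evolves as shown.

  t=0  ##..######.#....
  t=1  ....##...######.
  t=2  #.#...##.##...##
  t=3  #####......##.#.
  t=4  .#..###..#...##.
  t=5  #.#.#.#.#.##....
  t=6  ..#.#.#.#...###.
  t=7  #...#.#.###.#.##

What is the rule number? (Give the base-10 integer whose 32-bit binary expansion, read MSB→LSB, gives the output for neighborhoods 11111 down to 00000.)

892830594

  nb #####: next=.  (t=0,i=6, bit31=0)
  nb ####.: next=.  (t=0,i=8, bit30=0)
  nb ###.#: next=#  (t=0,i=9, bit29=1)
  nb ###..: next=#  (t=1,i=14, bit28=1)
  nb ##.##: next=.  (t=2,i=8, bit27=0)
  nb ##.#.: next=#  (t=0,i=10, bit26=1)
  nb ##..#: next=.  (t=0,i=2, bit25=0)
  nb ##...: next=#  (t=1,i=6, bit24=1)
  nb #.###: next=.  (t=3,i=0, bit23=0)
  nb #.##.: next=.  (t=2,i=9, bit22=0)
  nb #.#.#: next=#  (t=3,i=14, bit21=1)
  nb #.#..: next=#  (t=0,i=11, bit20=1)
  nb #..##: next=.  (t=0,i=3, bit19=0)
  nb #..#.: next=#  (t=4,i=0, bit18=1)
  nb #...#: next=#  (t=1,i=7, bit17=1)
  nb #....: next=#  (t=0,i=13, bit16=1)
  nb .####: next=#  (t=0,i=5, bit15=1)
  nb .###.: next=.  (t=2,i=15, bit14=0)
  nb .##.#: next=.  (t=2,i=7, bit13=0)
  nb .##..: next=.  (t=0,i=1, bit12=0)
  nb .#.##: next=.  (t=3,i=15, bit11=0)
  nb .#.#.: next=.  (t=5,i=1, bit10=0)
  nb .#..#: next=#  (t=4,i=2, bit9=1)
  nb .#...: next=#  (t=0,i=12, bit8=1)
  nb ..###: next=#  (t=0,i=4, bit7=1)
  nb ..##.: next=.  (t=0,i=0, bit6=0)
  nb ..#.#: next=.  (t=5,i=0, bit5=0)
  nb ..#..: next=.  (t=4,i=1, bit4=0)
  nb ...##: next=.  (t=0,i=15, bit3=0)
  nb ...#.: next=.  (t=5,i=15, bit2=0)
  nb ....#: next=#  (t=0,i=14, bit1=1)
  nb .....: next=.  (t=1,i=1, bit0=0)
  bits 00110101001101111000001110000010 = 892830594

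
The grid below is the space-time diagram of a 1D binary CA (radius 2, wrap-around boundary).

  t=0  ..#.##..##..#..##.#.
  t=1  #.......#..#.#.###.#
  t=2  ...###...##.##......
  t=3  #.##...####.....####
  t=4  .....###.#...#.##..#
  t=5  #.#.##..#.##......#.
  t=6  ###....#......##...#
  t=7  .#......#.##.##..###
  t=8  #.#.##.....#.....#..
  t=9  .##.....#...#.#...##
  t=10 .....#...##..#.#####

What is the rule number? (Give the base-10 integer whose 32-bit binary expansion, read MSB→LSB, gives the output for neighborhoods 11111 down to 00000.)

  ##### -> .   bit 31 = 0  t=3,i=18
  ####. -> #   bit 30 = 1  t=3,i=9
  ###.# -> .   bit 29 = 0  t=1,i=17
  ###.. -> .   bit 28 = 0  t=2,i=5
  ##.## -> .   bit 27 = 0  t=1,i=18
  ##.#. -> #   bit 26 = 1  t=0,i=17
  ##..# -> .   bit 25 = 0  t=0,i=6
  ##... -> .   bit 24 = 0  t=1,i=1
  #.### -> .   bit 23 = 0  t=1,i=15
  #.##. -> .   bit 22 = 0  t=0,i=4
  #.#.# -> #   bit 21 = 1  t=1,i=13
  #.#.. -> .   bit 20 = 0  t=0,i=18
  #..## -> .   bit 19 = 0  t=0,i=7
  #..#. -> #   bit 18 = 1  t=0,i=11
  #...# -> #   bit 17 = 1  t=0,i=0
  #.... -> .   bit 16 = 0  t=1,i=2
  .#### -> .   bit 15 = 0  t=3,i=8
  .###. -> .   bit 14 = 0  t=1,i=16
  .##.# -> #   bit 13 = 1  t=0,i=16
  .##.. -> .   bit 12 = 0  t=0,i=5
  .#.## -> .   bit 11 = 0  t=0,i=3
  .#.#. -> #   bit 10 = 1  t=1,i=12
  .#..# -> #   bit 9 = 1  t=0,i=13
  .#... -> #   bit 8 = 1  t=0,i=19
  ..### -> #   bit 7 = 1  t=2,i=3
  ..##. -> #   bit 6 = 1  t=0,i=8
  ..#.# -> .   bit 5 = 0  t=0,i=2
  ..#.. -> .   bit 4 = 0  t=0,i=12
  ...## -> #   bit 3 = 1  t=2,i=2
  ...#. -> .   bit 2 = 0  t=0,i=1
  ....# -> .   bit 1 = 0  t=1,i=6
  ..... -> #   bit 0 = 1  t=1,i=3
  bits 01000100001001100010011111001001 = 1143351241

1143351241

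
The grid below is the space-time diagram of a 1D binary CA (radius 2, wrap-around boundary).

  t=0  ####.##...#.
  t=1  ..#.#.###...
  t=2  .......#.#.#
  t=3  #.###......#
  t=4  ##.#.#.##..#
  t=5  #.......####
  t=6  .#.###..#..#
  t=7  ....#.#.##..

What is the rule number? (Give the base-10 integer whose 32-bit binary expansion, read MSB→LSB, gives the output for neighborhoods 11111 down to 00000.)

  #####|.  b31=0 t=5,i=10
  ####.|#  b30=1 t=0,i=2
  ###.#|.  b29=0 t=0,i=3
  ###..|.  b28=0 t=1,i=8
  ##.##|#  b27=1 t=0,i=4
  ##.#.|.  b26=0 t=4,i=2
  ##..#|#  b25=1 t=4,i=9
  ##...|#  b24=1 t=0,i=7
  #.###|.  b23=0 t=0,i=0
  #.##.|.  b22=0 t=0,i=5
  #.#.#|.  b21=0 t=1,i=4
  #.#..|#  b20=1 t=2,i=11
  #..##|#  b19=1 t=4,i=10
  #..#.|.  b18=0 t=6,i=7
  #...#|#  b17=1 t=0,i=8
  #....|.  b16=0 t=1,i=10
  .####|.  b15=0 t=0,i=1
  .###.|#  b14=1 t=1,i=7
  .##.#|#  b13=1 t=3,i=0
  .##..|#  b12=1 t=0,i=6
  .#.##|.  b11=0 t=0,i=11
  .#.#.|.  b10=0 t=1,i=3
  .#..#|#  b9=1 t=6,i=9
  .#...|#  b8=1 t=2,i=0
  ..###|#  b7=1 t=4,i=11
  ..##.|#  b6=1 t=3,i=11
  ..#.#|.  b5=0 t=0,i=10
  ..#..|#  b4=1 t=6,i=8
  ...##|.  b3=0 t=3,i=10
  ...#.|.  b2=0 t=0,i=9
  ....#|.  b1=0 t=1,i=0
  .....|#  b0=1 t=1,i=11
  bits 01001011000110100111001111010001 = 1260024785

1260024785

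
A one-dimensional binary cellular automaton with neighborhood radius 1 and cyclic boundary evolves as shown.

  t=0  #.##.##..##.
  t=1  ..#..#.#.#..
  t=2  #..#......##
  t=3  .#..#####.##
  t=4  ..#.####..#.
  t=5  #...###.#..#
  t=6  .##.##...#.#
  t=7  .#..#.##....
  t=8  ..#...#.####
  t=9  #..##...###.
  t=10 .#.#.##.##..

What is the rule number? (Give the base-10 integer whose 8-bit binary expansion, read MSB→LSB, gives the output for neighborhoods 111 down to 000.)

153

  [7] ### => #  t=2,i=11
  [6] ##. => .  t=0,i=3
  [5] #.# => .  t=0,i=1
  [4] #.. => #  t=0,i=7
  [3] .## => #  t=0,i=2
  [2] .#. => .  t=0,i=0
  [1] ..# => .  t=0,i=8
  [0] ... => #  t=1,i=0
  bits 10011001 = 153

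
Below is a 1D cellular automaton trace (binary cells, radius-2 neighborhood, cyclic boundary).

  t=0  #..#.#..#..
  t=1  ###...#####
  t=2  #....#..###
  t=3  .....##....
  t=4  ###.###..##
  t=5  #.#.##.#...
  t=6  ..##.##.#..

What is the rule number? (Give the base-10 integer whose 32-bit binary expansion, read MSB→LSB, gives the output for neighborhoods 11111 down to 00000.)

  #####|#  b31=1 t=1,i=0
  ####.|.  b30=0 t=1,i=1
  ###.#|#  b29=1 t=4,i=2
  ###..|.  b28=0 t=1,i=2
  ##.##|.  b27=0 t=4,i=3
  ##.#.|#  b26=1 t=5,i=6
  ##..#|#  b25=1 t=4,i=7
  ##...|.  b24=0 t=1,i=3
  #.###|#  b23=1 t=4,i=4
  #.##.|.  b22=0 t=5,i=4
  #.#.#|#  b21=1 t=5,i=2
  #.#..|.  b20=0 t=0,i=5
  #..##|.  b19=0 t=2,i=7
  #..#.|#  b18=1 t=0,i=2
  #...#|.  b17=0 t=1,i=4
  #....|.  b16=0 t=2,i=2
  .####|.  b15=0 t=1,i=7
  .###.|#  b14=1 t=4,i=5
  .##.#|#  b13=1 t=5,i=5
  .##..|#  b12=1 t=3,i=6
  .#.##|#  b11=1 t=5,i=3
  .#.#.|.  b10=0 t=0,i=4
  .#..#|#  b9=1 t=0,i=1
  .#...|#  b8=1 t=5,i=8
  ..###|.  b7=0 t=1,i=6
  ..##.|#  b6=1 t=3,i=5
  ..#.#|.  b5=0 t=0,i=3
  ..#..|#  b4=1 t=0,i=0
  ...##|#  b3=1 t=1,i=5
  ...#.|.  b2=0 t=2,i=4
  ....#|.  b1=0 t=2,i=3
  .....|#  b0=1 t=3,i=0
  bits 10100110101001000111101101011001 = 2795797337

2795797337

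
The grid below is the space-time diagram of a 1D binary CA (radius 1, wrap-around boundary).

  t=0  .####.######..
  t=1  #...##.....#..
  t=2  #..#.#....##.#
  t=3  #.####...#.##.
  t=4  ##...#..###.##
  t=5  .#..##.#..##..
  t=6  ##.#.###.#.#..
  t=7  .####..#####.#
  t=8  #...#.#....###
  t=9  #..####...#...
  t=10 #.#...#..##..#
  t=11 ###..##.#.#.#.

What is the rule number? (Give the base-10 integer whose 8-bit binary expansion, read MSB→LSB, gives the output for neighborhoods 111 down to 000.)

102

  ###|.  b7=0 t=0,i=2
  ##.|#  b6=1 t=0,i=4
  #.#|#  b5=1 t=0,i=5
  #..|.  b4=0 t=0,i=12
  .##|.  b3=0 t=0,i=1
  .#.|#  b2=1 t=1,i=0
  ..#|#  b1=1 t=0,i=0
  ...|.  b0=0 t=0,i=13
  bits 01100110 = 102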